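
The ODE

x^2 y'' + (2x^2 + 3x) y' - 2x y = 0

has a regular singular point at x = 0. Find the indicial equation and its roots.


Divide by x^2 to reach normal form y'' + P_1(x) y' + P_2(x) y = 0 with P_1(x) = 2 + 3/x and P_2(x) = -2/x.
x = 0 is a singular point because the y'-coefficient 2 + 3/x has a pole at x = 0 and the y-coefficient -2/x has a pole at x = 0.
It is a regular singular point because x P_1(x) = p(x) = 2x + 3 and x^2 P_2(x) = q(x) = -2x are polynomials, hence analytic at x = 0.
p(0) = 3,  q(0) = 0.
Indicial equation: r(r-1) + p(0) r + q(0) = 0, i.e. r^2 + (p(0) - 1) r + q(0) = 0, i.e. r^2 + 2 r = 0.
Discriminant: (2)^2 - 4(0) = 4, so r = (-2 ± 2)/2.
Solving: r_1 = 0, r_2 = -2.

indicial: r^2 + 2 r = 0; roots r_1 = 0, r_2 = -2


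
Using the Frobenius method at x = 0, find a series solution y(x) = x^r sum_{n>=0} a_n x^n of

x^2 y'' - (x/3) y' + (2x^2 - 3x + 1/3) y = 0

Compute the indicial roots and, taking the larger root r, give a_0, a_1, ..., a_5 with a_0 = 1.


Write in Frobenius form y'' + (p(x)/x) y' + (q(x)/x^2) y = 0:
  p(x) = -1/3,  q(x) = 2x^2 - 3x + 1/3.
Indicial equation: r(r-1) + (-1/3) r + (1/3) = 0 -> roots r_1 = 1, r_2 = 1/3.
Take r = r_1 = 1. Let y(x) = x^r sum_{n>=0} a_n x^n with a_0 = 1.
Substitute y = x^r sum a_n x^n and match x^{r+n}. The recurrence is
  D(n) a_n - 3 a_{n-1} + 2 a_{n-2} = 0,  where D(n) = (r+n)(r+n-1) + (-1/3)(r+n) + (1/3).
  a_n = [3 a_{n-1} - 2 a_{n-2}] / D(n).
Since the indicial polynomial factors as (r - r_1)(r - r_2), D(n) = (r_1 + n - r_1)(r_1 + n - r_2) = n(n + 2/3).
Evaluating step by step (a_0 = 1):
  n = 1: D(1) = 1(1 + 2/3) = 5/3; numerator = 3(1) = 3; a_1 = (3)/(5/3) = 9/5
  n = 2: D(2) = 2(2 + 2/3) = 16/3; numerator = 3(9/5) - 2(1) = 17/5; a_2 = (17/5)/(16/3) = 51/80
  n = 3: D(3) = 3(3 + 2/3) = 11; numerator = 3(51/80) - 2(9/5) = -27/16; a_3 = (-27/16)/(11) = -27/176
  n = 4: D(4) = 4(4 + 2/3) = 56/3; numerator = 3(-27/176) - 2(51/80) = -1527/880; a_4 = (-1527/880)/(56/3) = -4581/49280
  n = 5: D(5) = 5(5 + 2/3) = 85/3; numerator = 3(-4581/49280) - 2(-27/176) = 1377/49280; a_5 = (1377/49280)/(85/3) = 243/246400

r = 1; a_0 = 1; a_1 = 9/5; a_2 = 51/80; a_3 = -27/176; a_4 = -4581/49280; a_5 = 243/246400


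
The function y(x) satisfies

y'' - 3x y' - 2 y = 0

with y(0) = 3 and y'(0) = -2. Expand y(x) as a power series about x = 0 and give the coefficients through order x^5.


Ansatz: y(x) = sum_{n>=0} a_n x^n, so y'(x) = sum_{n>=1} n a_n x^(n-1) and y''(x) = sum_{n>=2} n(n-1) a_n x^(n-2).
Substitute into P(x) y'' + Q(x) y' + R(x) y = 0 with P(x) = 1, Q(x) = -3x, R(x) = -2, and match powers of x.
Initial conditions: a_0 = 3, a_1 = -2.
Setting the coefficient of each power of x to zero and solving order by order (substituting the coefficients already found):
  x^0: 2 a_2 - 2 a_0 = 0  ->  2 a_2 = 2 a_0 = 6  ->  a_2 = 3
  x^1: 6 a_3 - 5 a_1 = 0  ->  6 a_3 = 5 a_1 = -10  ->  a_3 = -5/3
  x^2: 12 a_4 - 8 a_2 = 0  ->  12 a_4 = 8 a_2 = 24  ->  a_4 = 2
  x^3: 20 a_5 - 11 a_3 = 0  ->  20 a_5 = 11 a_3 = -55/3  ->  a_5 = -11/12
Truncated series: y(x) = 3 - 2 x + 3 x^2 - (5/3) x^3 + 2 x^4 - (11/12) x^5 + O(x^6).

a_0 = 3; a_1 = -2; a_2 = 3; a_3 = -5/3; a_4 = 2; a_5 = -11/12


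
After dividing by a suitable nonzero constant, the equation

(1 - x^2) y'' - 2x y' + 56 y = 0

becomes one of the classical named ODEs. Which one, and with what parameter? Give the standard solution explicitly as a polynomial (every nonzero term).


The equation is already in a standard form:  (1 - x^2) y'' - 2x y' + 56 y = 0.
This matches the Legendre equation (1 - x^2) y'' - 2x y' + n(n+1) y = 0 (note the -2x y' term) with n(n+1) = 56, so n = 7; the polynomial solution is P_7(x).
With y = sum_k a_k x^k, matching x^k gives (k+2)(k+1) a_{k+2} = [k(k+1) - n(n+1)] a_k = (k - 7)(k + 8) a_k. The right side vanishes at k = 7, so the series with the parity of 7 terminates at degree 7.
Standard normalization (P_n(1) = 1): leading coefficient (2n)!/(2^n (n!)^2) = 87178291200/(128*25401600) = 429/16, so a_7 = 429/16. Work downward with a_k = (k+1)(k+2) a_{k+2} / ((k - 7)(k + 8)):
  a_5 = (6)(7)(429/16) / ((5 - 7)(5 + 8)) = (9009/8)/(-26) = -693/16
  a_3 = (4)(5)(-693/16) / ((3 - 7)(3 + 8)) = (-3465/4)/(-44) = 315/16
  a_1 = (2)(3)(315/16) / ((1 - 7)(1 + 8)) = (945/8)/(-54) = -35/16
Hence P_7(x) = 429 x^7/16 - 693 x^5/16 + 315 x^3/16 - 35 x/16.

P_7(x); series = 429 x^7/16 - 693 x^5/16 + 315 x^3/16 - 35 x/16


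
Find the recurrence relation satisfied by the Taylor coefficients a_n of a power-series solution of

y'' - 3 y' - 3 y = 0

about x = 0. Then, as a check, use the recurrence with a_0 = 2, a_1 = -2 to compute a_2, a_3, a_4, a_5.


Substitute y = sum_n a_n x^n.
y''(x) has coefficient (n+2)(n+1) a_{n+2} at x^n;
-3 y'(x) has coefficient -3 (n+1) a_{n+1} at x^n;
-3 y(x) has coefficient -3 a_n at x^n.
Matching x^n: (n+2)(n+1) a_{n+2} - 3 (n+1) a_{n+1} - 3 a_n = 0.
Thus a_{n+2} = [3 (n+1) a_{n+1} + 3 a_n] / ((n+1)(n+2)).

Check with a_0 = 2, a_1 = -2 (apply the recurrence for n = 0, 1, 2, 3): a_0 = 2, a_1 = -2, a_2 = 0, a_3 = -1, a_4 = -3/4, a_5 = -3/5.

a_(n+2) = [3 (n+1) a_(n+1) + 3 a_n] / ((n+1)(n+2)); check: a_0 = 2, a_1 = -2, a_2 = 0, a_3 = -1, a_4 = -3/4, a_5 = -3/5


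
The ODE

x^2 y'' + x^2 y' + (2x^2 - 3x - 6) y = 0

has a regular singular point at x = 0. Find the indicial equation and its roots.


Divide by x^2 to reach normal form y'' + P_1(x) y' + P_2(x) y = 0 with P_1(x) = 1 and P_2(x) = 2 - 3/x - 6/x^2.
x = 0 is a singular point because the y-coefficient 2 - 3/x - 6/x^2 has a pole at x = 0.
It is a regular singular point because x P_1(x) = p(x) = x and x^2 P_2(x) = q(x) = 2x^2 - 3x - 6 are polynomials, hence analytic at x = 0.
p(0) = 0,  q(0) = -6.
Indicial equation: r(r-1) + p(0) r + q(0) = 0, i.e. r^2 + (p(0) - 1) r + q(0) = 0, i.e. r^2 - 1 r - 6 = 0.
Discriminant: (-1)^2 - 4(-6) = 25, so r = (1 ± 5)/2.
Solving: r_1 = 3, r_2 = -2.

indicial: r^2 - 1 r - 6 = 0; roots r_1 = 3, r_2 = -2


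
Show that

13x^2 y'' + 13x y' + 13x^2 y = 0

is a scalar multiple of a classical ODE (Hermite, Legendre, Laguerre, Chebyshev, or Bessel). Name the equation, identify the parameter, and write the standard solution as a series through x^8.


All three coefficients share the factor 13; dividing through by 13 gives  x^2 y'' + x y' + x^2 y = 0.
This matches the Bessel equation x^2 y'' + x y' + (x^2 - nu^2) y = 0 with nu^2 = 0, so nu = 0; the solution bounded at x = 0 is J_0(x).
Frobenius at x = 0: indicial roots ±nu; for r = nu the recurrence k(k + 2nu) c_k = -c_{k-2} gives the standard series J_nu(x) = sum_{k>=0} (-1)^k / (k! (k+nu)!) (x/2)^(2k+nu). Evaluate the first 5 terms:
  k = 0: (-1)^0 / (0! * 0! * 2^0) x^0 = 1/(1*1*1) x^0 = (1) x^0
  k = 1: (-1)^1 / (1! * 1! * 2^2) x^2 = -1/(1*1*4) x^2 = (-1/4) x^2
  k = 2: (-1)^2 / (2! * 2! * 2^4) x^4 = 1/(2*2*16) x^4 = (1/64) x^4
  k = 3: (-1)^3 / (3! * 3! * 2^6) x^6 = -1/(6*6*64) x^6 = (-1/2304) x^6
  k = 4: (-1)^4 / (4! * 4! * 2^8) x^8 = 1/(24*24*256) x^8 = (1/147456) x^8
Hence J_0(x) = x^8/147456 - x^6/2304 + x^4/64 - x^2/4 + 1 + ....

J_0(x); series = x^8/147456 - x^6/2304 + x^4/64 - x^2/4 + 1


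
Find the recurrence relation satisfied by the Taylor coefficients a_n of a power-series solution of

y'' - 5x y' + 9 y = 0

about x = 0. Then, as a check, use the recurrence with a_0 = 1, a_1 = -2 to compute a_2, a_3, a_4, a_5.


Substitute y = sum_n a_n x^n.
y''(x) has coefficient (n+2)(n+1) a_{n+2} at x^n;
-5 x y'(x) has coefficient -5 n a_n at x^n (shift);
9 y(x) has coefficient 9 a_n at x^n.
Matching x^n: (n+2)(n+1) a_{n+2} + (-5n + 9) a_n = 0.
Thus a_{n+2} = (5n - 9) / ((n+1)(n+2)) * a_n.

Check with a_0 = 1, a_1 = -2 (apply the recurrence for n = 0, 1, 2, 3): a_0 = 1, a_1 = -2, a_2 = -9/2, a_3 = 4/3, a_4 = -3/8, a_5 = 2/5.

a_(n+2) = (5n - 9) / ((n+1)(n+2)) * a_n; check: a_0 = 1, a_1 = -2, a_2 = -9/2, a_3 = 4/3, a_4 = -3/8, a_5 = 2/5


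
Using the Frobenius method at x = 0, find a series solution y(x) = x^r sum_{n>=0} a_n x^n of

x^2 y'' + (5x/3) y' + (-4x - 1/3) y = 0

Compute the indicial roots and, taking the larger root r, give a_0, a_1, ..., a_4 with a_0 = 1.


Write in Frobenius form y'' + (p(x)/x) y' + (q(x)/x^2) y = 0:
  p(x) = 5/3,  q(x) = -4x - 1/3.
Indicial equation: r(r-1) + (5/3) r + (-1/3) = 0 -> roots r_1 = 1/3, r_2 = -1.
Take r = r_1 = 1/3. Let y(x) = x^r sum_{n>=0} a_n x^n with a_0 = 1.
Substitute y = x^r sum a_n x^n and match x^{r+n}. The recurrence is
  D(n) a_n - 4 a_{n-1} = 0,  where D(n) = (r+n)(r+n-1) + (5/3)(r+n) + (-1/3).
  a_n = 4 / D(n) * a_{n-1}.
Since the indicial polynomial factors as (r - r_1)(r - r_2), D(n) = (r_1 + n - r_1)(r_1 + n - r_2) = n(n + 4/3).
Evaluating step by step (a_0 = 1):
  n = 1: D(1) = 1(1 + 4/3) = 7/3; numerator = 4(1) = 4; a_1 = (4)/(7/3) = 12/7
  n = 2: D(2) = 2(2 + 4/3) = 20/3; numerator = 4(12/7) = 48/7; a_2 = (48/7)/(20/3) = 36/35
  n = 3: D(3) = 3(3 + 4/3) = 13; numerator = 4(36/35) = 144/35; a_3 = (144/35)/(13) = 144/455
  n = 4: D(4) = 4(4 + 4/3) = 64/3; numerator = 4(144/455) = 576/455; a_4 = (576/455)/(64/3) = 27/455

r = 1/3; a_0 = 1; a_1 = 12/7; a_2 = 36/35; a_3 = 144/455; a_4 = 27/455


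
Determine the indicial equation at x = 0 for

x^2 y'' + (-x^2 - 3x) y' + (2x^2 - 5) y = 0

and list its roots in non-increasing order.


Divide by x^2 to reach normal form y'' + P_1(x) y' + P_2(x) y = 0 with P_1(x) = -1 - 3/x and P_2(x) = 2 - 5/x^2.
x = 0 is a singular point because the y'-coefficient -1 - 3/x has a pole at x = 0 and the y-coefficient 2 - 5/x^2 has a pole at x = 0.
It is a regular singular point because x P_1(x) = p(x) = -x - 3 and x^2 P_2(x) = q(x) = 2x^2 - 5 are polynomials, hence analytic at x = 0.
p(0) = -3,  q(0) = -5.
Indicial equation: r(r-1) + p(0) r + q(0) = 0, i.e. r^2 + (p(0) - 1) r + q(0) = 0, i.e. r^2 - 4 r - 5 = 0.
Discriminant: (-4)^2 - 4(-5) = 36, so r = (4 ± 6)/2.
Solving: r_1 = 5, r_2 = -1.

indicial: r^2 - 4 r - 5 = 0; roots r_1 = 5, r_2 = -1


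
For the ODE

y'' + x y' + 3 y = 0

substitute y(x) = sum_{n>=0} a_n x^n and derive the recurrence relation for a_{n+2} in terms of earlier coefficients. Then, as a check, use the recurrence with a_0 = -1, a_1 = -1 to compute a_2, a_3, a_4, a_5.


Substitute y = sum_n a_n x^n.
y''(x) has coefficient (n+2)(n+1) a_{n+2} at x^n;
x y'(x) has coefficient n a_n at x^n (shift);
3 y(x) has coefficient 3 a_n at x^n.
Matching x^n: (n+2)(n+1) a_{n+2} + (n + 3) a_n = 0.
Thus a_{n+2} = (-n - 3) / ((n+1)(n+2)) * a_n.

Check with a_0 = -1, a_1 = -1 (apply the recurrence for n = 0, 1, 2, 3): a_0 = -1, a_1 = -1, a_2 = 3/2, a_3 = 2/3, a_4 = -5/8, a_5 = -1/5.

a_(n+2) = (-n - 3) / ((n+1)(n+2)) * a_n; check: a_0 = -1, a_1 = -1, a_2 = 3/2, a_3 = 2/3, a_4 = -5/8, a_5 = -1/5


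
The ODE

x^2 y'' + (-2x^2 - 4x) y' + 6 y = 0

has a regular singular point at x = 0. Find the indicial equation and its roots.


Divide by x^2 to reach normal form y'' + P_1(x) y' + P_2(x) y = 0 with P_1(x) = -2 - 4/x and P_2(x) = 6/x^2.
x = 0 is a singular point because the y'-coefficient -2 - 4/x has a pole at x = 0 and the y-coefficient 6/x^2 has a pole at x = 0.
It is a regular singular point because x P_1(x) = p(x) = -2x - 4 and x^2 P_2(x) = q(x) = 6 are polynomials, hence analytic at x = 0.
p(0) = -4,  q(0) = 6.
Indicial equation: r(r-1) + p(0) r + q(0) = 0, i.e. r^2 + (p(0) - 1) r + q(0) = 0, i.e. r^2 - 5 r + 6 = 0.
Discriminant: (-5)^2 - 4(6) = 1, so r = (5 ± 1)/2.
Solving: r_1 = 3, r_2 = 2.

indicial: r^2 - 5 r + 6 = 0; roots r_1 = 3, r_2 = 2


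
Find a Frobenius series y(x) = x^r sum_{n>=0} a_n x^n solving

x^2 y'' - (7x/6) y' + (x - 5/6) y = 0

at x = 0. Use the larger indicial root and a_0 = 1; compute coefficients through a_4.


Write in Frobenius form y'' + (p(x)/x) y' + (q(x)/x^2) y = 0:
  p(x) = -7/6,  q(x) = x - 5/6.
Indicial equation: r(r-1) + (-7/6) r + (-5/6) = 0 -> roots r_1 = 5/2, r_2 = -1/3.
Take r = r_1 = 5/2. Let y(x) = x^r sum_{n>=0} a_n x^n with a_0 = 1.
Substitute y = x^r sum a_n x^n and match x^{r+n}. The recurrence is
  D(n) a_n + 1 a_{n-1} = 0,  where D(n) = (r+n)(r+n-1) + (-7/6)(r+n) + (-5/6).
  a_n = -1 / D(n) * a_{n-1}.
Since the indicial polynomial factors as (r - r_1)(r - r_2), D(n) = (r_1 + n - r_1)(r_1 + n - r_2) = n(n + 17/6).
Evaluating step by step (a_0 = 1):
  n = 1: D(1) = 1(1 + 17/6) = 23/6; numerator = -1(1) = -1; a_1 = (-1)/(23/6) = -6/23
  n = 2: D(2) = 2(2 + 17/6) = 29/3; numerator = -1(-6/23) = 6/23; a_2 = (6/23)/(29/3) = 18/667
  n = 3: D(3) = 3(3 + 17/6) = 35/2; numerator = -1(18/667) = -18/667; a_3 = (-18/667)/(35/2) = -36/23345
  n = 4: D(4) = 4(4 + 17/6) = 82/3; numerator = -1(-36/23345) = 36/23345; a_4 = (36/23345)/(82/3) = 54/957145

r = 5/2; a_0 = 1; a_1 = -6/23; a_2 = 18/667; a_3 = -36/23345; a_4 = 54/957145


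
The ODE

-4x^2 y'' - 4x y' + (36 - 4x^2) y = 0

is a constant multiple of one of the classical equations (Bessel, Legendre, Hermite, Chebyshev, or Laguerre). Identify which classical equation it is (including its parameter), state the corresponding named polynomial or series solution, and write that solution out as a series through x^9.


All three coefficients share the factor -4; dividing through by -4 gives  x^2 y'' + x y' + (x^2 - 9) y = 0.
This matches the Bessel equation x^2 y'' + x y' + (x^2 - nu^2) y = 0 with nu^2 = 9, so nu = 3; the solution bounded at x = 0 is J_3(x).
Frobenius at x = 0: indicial roots ±nu; for r = nu the recurrence k(k + 2nu) c_k = -c_{k-2} gives the standard series J_nu(x) = sum_{k>=0} (-1)^k / (k! (k+nu)!) (x/2)^(2k+nu). Evaluate the first 4 terms:
  k = 0: (-1)^0 / (0! * 3! * 2^3) x^3 = 1/(1*6*8) x^3 = (1/48) x^3
  k = 1: (-1)^1 / (1! * 4! * 2^5) x^5 = -1/(1*24*32) x^5 = (-1/768) x^5
  k = 2: (-1)^2 / (2! * 5! * 2^7) x^7 = 1/(2*120*128) x^7 = (1/30720) x^7
  k = 3: (-1)^3 / (3! * 6! * 2^9) x^9 = -1/(6*720*512) x^9 = (-1/2211840) x^9
Hence J_3(x) = -x^9/2211840 + x^7/30720 - x^5/768 + x^3/48 + ....

J_3(x); series = -x^9/2211840 + x^7/30720 - x^5/768 + x^3/48


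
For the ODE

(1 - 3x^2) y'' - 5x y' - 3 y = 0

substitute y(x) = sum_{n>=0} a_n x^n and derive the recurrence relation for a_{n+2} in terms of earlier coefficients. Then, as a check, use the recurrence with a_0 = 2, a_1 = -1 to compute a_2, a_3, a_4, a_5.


Substitute y = sum_n a_n x^n.
(1 - 3 x^2) y'' contributes (n+2)(n+1) a_{n+2} - 3 n(n-1) a_n at x^n.
-5 x y'(x) contributes -5 n a_n at x^n.
-3 y(x) contributes -3 a_n at x^n.
Matching x^n: (n+2)(n+1) a_{n+2} + (-3 n(n-1) - 5 n - 3) a_n = 0.
Thus a_{n+2} = (3 n(n-1) + 5 n + 3) / ((n+1)(n+2)) * a_n.

Check with a_0 = 2, a_1 = -1 (apply the recurrence for n = 0, 1, 2, 3): a_0 = 2, a_1 = -1, a_2 = 3, a_3 = -4/3, a_4 = 19/4, a_5 = -12/5.

a_(n+2) = (3 n(n-1) + 5 n + 3) / ((n+1)(n+2)) * a_n; check: a_0 = 2, a_1 = -1, a_2 = 3, a_3 = -4/3, a_4 = 19/4, a_5 = -12/5


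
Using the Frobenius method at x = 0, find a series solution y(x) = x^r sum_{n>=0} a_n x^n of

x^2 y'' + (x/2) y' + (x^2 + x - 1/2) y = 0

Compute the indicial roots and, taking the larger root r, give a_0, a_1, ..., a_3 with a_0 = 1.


Write in Frobenius form y'' + (p(x)/x) y' + (q(x)/x^2) y = 0:
  p(x) = 1/2,  q(x) = x^2 + x - 1/2.
Indicial equation: r(r-1) + (1/2) r + (-1/2) = 0 -> roots r_1 = 1, r_2 = -1/2.
Take r = r_1 = 1. Let y(x) = x^r sum_{n>=0} a_n x^n with a_0 = 1.
Substitute y = x^r sum a_n x^n and match x^{r+n}. The recurrence is
  D(n) a_n + 1 a_{n-1} + 1 a_{n-2} = 0,  where D(n) = (r+n)(r+n-1) + (1/2)(r+n) + (-1/2).
  a_n = [-1 a_{n-1} - 1 a_{n-2}] / D(n).
Since the indicial polynomial factors as (r - r_1)(r - r_2), D(n) = (r_1 + n - r_1)(r_1 + n - r_2) = n(n + 3/2).
Evaluating step by step (a_0 = 1):
  n = 1: D(1) = 1(1 + 3/2) = 5/2; numerator = -1(1) = -1; a_1 = (-1)/(5/2) = -2/5
  n = 2: D(2) = 2(2 + 3/2) = 7; numerator = -1(-2/5) - 1(1) = -3/5; a_2 = (-3/5)/(7) = -3/35
  n = 3: D(3) = 3(3 + 3/2) = 27/2; numerator = -1(-3/35) - 1(-2/5) = 17/35; a_3 = (17/35)/(27/2) = 34/945

r = 1; a_0 = 1; a_1 = -2/5; a_2 = -3/35; a_3 = 34/945


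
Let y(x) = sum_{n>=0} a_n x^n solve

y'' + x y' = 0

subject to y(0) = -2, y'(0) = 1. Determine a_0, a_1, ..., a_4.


Ansatz: y(x) = sum_{n>=0} a_n x^n, so y'(x) = sum_{n>=1} n a_n x^(n-1) and y''(x) = sum_{n>=2} n(n-1) a_n x^(n-2).
Substitute into P(x) y'' + Q(x) y' + R(x) y = 0 with P(x) = 1, Q(x) = x, R(x) = 0, and match powers of x.
Initial conditions: a_0 = -2, a_1 = 1.
Setting the coefficient of each power of x to zero and solving order by order (substituting the coefficients already found):
  x^0: 2 a_2 = 0  ->  a_2 = 0
  x^1: 6 a_3 + a_1 = 0  ->  6 a_3 = -a_1 = -1  ->  a_3 = -1/6
  x^2: 12 a_4 + 2 a_2 = 0  ->  12 a_4 = -2 a_2 = 0  ->  a_4 = 0
Truncated series: y(x) = -2 + x - (1/6) x^3 + O(x^5).

a_0 = -2; a_1 = 1; a_2 = 0; a_3 = -1/6; a_4 = 0


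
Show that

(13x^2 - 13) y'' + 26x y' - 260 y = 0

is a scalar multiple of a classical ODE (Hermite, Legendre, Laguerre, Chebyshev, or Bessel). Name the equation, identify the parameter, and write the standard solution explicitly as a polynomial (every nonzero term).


All three coefficients share the factor -13; dividing through by -13 gives  (1 - x^2) y'' - 2x y' + 20 y = 0.
This matches the Legendre equation (1 - x^2) y'' - 2x y' + n(n+1) y = 0 (note the -2x y' term) with n(n+1) = 20, so n = 4; the polynomial solution is P_4(x).
With y = sum_k a_k x^k, matching x^k gives (k+2)(k+1) a_{k+2} = [k(k+1) - n(n+1)] a_k = (k - 4)(k + 5) a_k. The right side vanishes at k = 4, so the series with the parity of 4 terminates at degree 4.
Standard normalization (P_n(1) = 1): leading coefficient (2n)!/(2^n (n!)^2) = 40320/(16*576) = 35/8, so a_4 = 35/8. Work downward with a_k = (k+1)(k+2) a_{k+2} / ((k - 4)(k + 5)):
  a_2 = (3)(4)(35/8) / ((2 - 4)(2 + 5)) = (105/2)/(-14) = -15/4
  a_0 = (1)(2)(-15/4) / ((0 - 4)(0 + 5)) = (-15/2)/(-20) = 3/8
Hence P_4(x) = 35 x^4/8 - 15 x^2/4 + 3/8.

P_4(x); series = 35 x^4/8 - 15 x^2/4 + 3/8


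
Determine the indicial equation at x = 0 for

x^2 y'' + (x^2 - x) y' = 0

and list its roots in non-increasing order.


Divide by x^2 to reach normal form y'' + P_1(x) y' + P_2(x) y = 0 with P_1(x) = 1 - 1/x and P_2(x) = 0.
x = 0 is a singular point because the y'-coefficient 1 - 1/x has a pole at x = 0.
It is a regular singular point because x P_1(x) = p(x) = x - 1 and x^2 P_2(x) = q(x) = 0 are polynomials, hence analytic at x = 0.
p(0) = -1,  q(0) = 0.
Indicial equation: r(r-1) + p(0) r + q(0) = 0, i.e. r^2 + (p(0) - 1) r + q(0) = 0, i.e. r^2 - 2 r = 0.
Discriminant: (-2)^2 - 4(0) = 4, so r = (2 ± 2)/2.
Solving: r_1 = 2, r_2 = 0.

indicial: r^2 - 2 r = 0; roots r_1 = 2, r_2 = 0


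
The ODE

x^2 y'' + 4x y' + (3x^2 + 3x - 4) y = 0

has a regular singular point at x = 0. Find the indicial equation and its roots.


Divide by x^2 to reach normal form y'' + P_1(x) y' + P_2(x) y = 0 with P_1(x) = 4/x and P_2(x) = 3 + 3/x - 4/x^2.
x = 0 is a singular point because the y'-coefficient 4/x has a pole at x = 0 and the y-coefficient 3 + 3/x - 4/x^2 has a pole at x = 0.
It is a regular singular point because x P_1(x) = p(x) = 4 and x^2 P_2(x) = q(x) = 3x^2 + 3x - 4 are polynomials, hence analytic at x = 0.
p(0) = 4,  q(0) = -4.
Indicial equation: r(r-1) + p(0) r + q(0) = 0, i.e. r^2 + (p(0) - 1) r + q(0) = 0, i.e. r^2 + 3 r - 4 = 0.
Discriminant: (3)^2 - 4(-4) = 25, so r = (-3 ± 5)/2.
Solving: r_1 = 1, r_2 = -4.

indicial: r^2 + 3 r - 4 = 0; roots r_1 = 1, r_2 = -4


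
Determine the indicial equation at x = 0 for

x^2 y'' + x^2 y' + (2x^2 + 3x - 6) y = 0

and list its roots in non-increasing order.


Divide by x^2 to reach normal form y'' + P_1(x) y' + P_2(x) y = 0 with P_1(x) = 1 and P_2(x) = 2 + 3/x - 6/x^2.
x = 0 is a singular point because the y-coefficient 2 + 3/x - 6/x^2 has a pole at x = 0.
It is a regular singular point because x P_1(x) = p(x) = x and x^2 P_2(x) = q(x) = 2x^2 + 3x - 6 are polynomials, hence analytic at x = 0.
p(0) = 0,  q(0) = -6.
Indicial equation: r(r-1) + p(0) r + q(0) = 0, i.e. r^2 + (p(0) - 1) r + q(0) = 0, i.e. r^2 - 1 r - 6 = 0.
Discriminant: (-1)^2 - 4(-6) = 25, so r = (1 ± 5)/2.
Solving: r_1 = 3, r_2 = -2.

indicial: r^2 - 1 r - 6 = 0; roots r_1 = 3, r_2 = -2


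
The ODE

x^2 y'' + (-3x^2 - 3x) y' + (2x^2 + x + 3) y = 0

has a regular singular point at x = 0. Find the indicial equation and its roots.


Divide by x^2 to reach normal form y'' + P_1(x) y' + P_2(x) y = 0 with P_1(x) = -3 - 3/x and P_2(x) = 2 + 1/x + 3/x^2.
x = 0 is a singular point because the y'-coefficient -3 - 3/x has a pole at x = 0 and the y-coefficient 2 + 1/x + 3/x^2 has a pole at x = 0.
It is a regular singular point because x P_1(x) = p(x) = -3x - 3 and x^2 P_2(x) = q(x) = 2x^2 + x + 3 are polynomials, hence analytic at x = 0.
p(0) = -3,  q(0) = 3.
Indicial equation: r(r-1) + p(0) r + q(0) = 0, i.e. r^2 + (p(0) - 1) r + q(0) = 0, i.e. r^2 - 4 r + 3 = 0.
Discriminant: (-4)^2 - 4(3) = 4, so r = (4 ± 2)/2.
Solving: r_1 = 3, r_2 = 1.

indicial: r^2 - 4 r + 3 = 0; roots r_1 = 3, r_2 = 1


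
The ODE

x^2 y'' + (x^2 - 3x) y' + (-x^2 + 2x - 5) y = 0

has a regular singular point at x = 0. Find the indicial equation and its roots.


Divide by x^2 to reach normal form y'' + P_1(x) y' + P_2(x) y = 0 with P_1(x) = 1 - 3/x and P_2(x) = -1 + 2/x - 5/x^2.
x = 0 is a singular point because the y'-coefficient 1 - 3/x has a pole at x = 0 and the y-coefficient -1 + 2/x - 5/x^2 has a pole at x = 0.
It is a regular singular point because x P_1(x) = p(x) = x - 3 and x^2 P_2(x) = q(x) = -x^2 + 2x - 5 are polynomials, hence analytic at x = 0.
p(0) = -3,  q(0) = -5.
Indicial equation: r(r-1) + p(0) r + q(0) = 0, i.e. r^2 + (p(0) - 1) r + q(0) = 0, i.e. r^2 - 4 r - 5 = 0.
Discriminant: (-4)^2 - 4(-5) = 36, so r = (4 ± 6)/2.
Solving: r_1 = 5, r_2 = -1.

indicial: r^2 - 4 r - 5 = 0; roots r_1 = 5, r_2 = -1


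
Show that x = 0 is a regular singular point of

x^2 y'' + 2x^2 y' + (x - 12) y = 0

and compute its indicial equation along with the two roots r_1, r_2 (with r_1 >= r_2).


Divide by x^2 to reach normal form y'' + P_1(x) y' + P_2(x) y = 0 with P_1(x) = 2 and P_2(x) = 1/x - 12/x^2.
x = 0 is a singular point because the y-coefficient 1/x - 12/x^2 has a pole at x = 0.
It is a regular singular point because x P_1(x) = p(x) = 2x and x^2 P_2(x) = q(x) = x - 12 are polynomials, hence analytic at x = 0.
p(0) = 0,  q(0) = -12.
Indicial equation: r(r-1) + p(0) r + q(0) = 0, i.e. r^2 + (p(0) - 1) r + q(0) = 0, i.e. r^2 - 1 r - 12 = 0.
Discriminant: (-1)^2 - 4(-12) = 49, so r = (1 ± 7)/2.
Solving: r_1 = 4, r_2 = -3.

indicial: r^2 - 1 r - 12 = 0; roots r_1 = 4, r_2 = -3


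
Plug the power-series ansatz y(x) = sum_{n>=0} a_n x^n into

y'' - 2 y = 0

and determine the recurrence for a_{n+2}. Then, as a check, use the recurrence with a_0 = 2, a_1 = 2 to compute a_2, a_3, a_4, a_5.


Substitute y = sum_n a_n x^n into y'' + (const) y = 0.
y''(x) = sum_{n>=0} (n+2)(n+1) a_{n+2} x^n.
The ODE becomes sum_n [(n+2)(n+1) a_{n+2} - 2 a_n] x^n = 0.
Setting each coefficient to zero gives the recurrence:
  (n+2)(n+1) a_{n+2} - 2 a_n = 0,
  a_{n+2} = 2 / ((n+1)(n+2)) a_n.

Check with a_0 = 2, a_1 = 2 (apply the recurrence for n = 0, 1, 2, 3): a_0 = 2, a_1 = 2, a_2 = 2, a_3 = 2/3, a_4 = 1/3, a_5 = 1/15.

a_{n+2} = 2/((n+1)(n+2)) * a_n; check: a_0 = 2, a_1 = 2, a_2 = 2, a_3 = 2/3, a_4 = 1/3, a_5 = 1/15


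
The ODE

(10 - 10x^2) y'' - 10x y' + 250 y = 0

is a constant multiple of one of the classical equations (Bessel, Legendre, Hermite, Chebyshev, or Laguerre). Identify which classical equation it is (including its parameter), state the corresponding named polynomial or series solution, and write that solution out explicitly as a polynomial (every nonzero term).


All three coefficients share the factor 10; dividing through by 10 gives  (1 - x^2) y'' - x y' + 25 y = 0.
This matches the Chebyshev equation (1 - x^2) y'' - x y' + n^2 y = 0 (note the -x y' term, not -2x y') with n^2 = 25, so n = 5; the polynomial solution is T_5(x).
With y = sum_k a_k x^k, matching x^k gives (k+2)(k+1) a_{k+2} = (k^2 - n^2) a_k = (k - 5)(k + 5) a_k. The right side vanishes at k = 5, so the series with the parity of 5 terminates at degree 5.
Standard normalization: leading coefficient of T_n is 2^(n-1), so a_5 = 2^4 = 16. Work downward with a_k = (k+1)(k+2) a_{k+2} / ((k - 5)(k + 5)):
  a_3 = (4)(5)(16) / ((3 - 5)(3 + 5)) = 320/(-16) = -20
  a_1 = (2)(3)(-20) / ((1 - 5)(1 + 5)) = -120/(-24) = 5
Hence T_5(x) = 16 x^5 - 20 x^3 + 5 x.

T_5(x); series = 16 x^5 - 20 x^3 + 5 x


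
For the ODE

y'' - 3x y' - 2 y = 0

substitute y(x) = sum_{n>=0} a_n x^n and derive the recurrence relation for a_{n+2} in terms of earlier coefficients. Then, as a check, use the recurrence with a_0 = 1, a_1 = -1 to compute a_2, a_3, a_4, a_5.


Substitute y = sum_n a_n x^n.
y''(x) has coefficient (n+2)(n+1) a_{n+2} at x^n;
-3 x y'(x) has coefficient -3 n a_n at x^n (shift);
-2 y(x) has coefficient -2 a_n at x^n.
Matching x^n: (n+2)(n+1) a_{n+2} + (-3n - 2) a_n = 0.
Thus a_{n+2} = (3n + 2) / ((n+1)(n+2)) * a_n.

Check with a_0 = 1, a_1 = -1 (apply the recurrence for n = 0, 1, 2, 3): a_0 = 1, a_1 = -1, a_2 = 1, a_3 = -5/6, a_4 = 2/3, a_5 = -11/24.

a_(n+2) = (3n + 2) / ((n+1)(n+2)) * a_n; check: a_0 = 1, a_1 = -1, a_2 = 1, a_3 = -5/6, a_4 = 2/3, a_5 = -11/24


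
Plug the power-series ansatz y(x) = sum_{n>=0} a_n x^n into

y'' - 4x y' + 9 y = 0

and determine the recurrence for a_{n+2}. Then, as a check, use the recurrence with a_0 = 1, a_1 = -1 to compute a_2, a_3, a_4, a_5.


Substitute y = sum_n a_n x^n.
y''(x) has coefficient (n+2)(n+1) a_{n+2} at x^n;
-4 x y'(x) has coefficient -4 n a_n at x^n (shift);
9 y(x) has coefficient 9 a_n at x^n.
Matching x^n: (n+2)(n+1) a_{n+2} + (-4n + 9) a_n = 0.
Thus a_{n+2} = (4n - 9) / ((n+1)(n+2)) * a_n.

Check with a_0 = 1, a_1 = -1 (apply the recurrence for n = 0, 1, 2, 3): a_0 = 1, a_1 = -1, a_2 = -9/2, a_3 = 5/6, a_4 = 3/8, a_5 = 1/8.

a_(n+2) = (4n - 9) / ((n+1)(n+2)) * a_n; check: a_0 = 1, a_1 = -1, a_2 = -9/2, a_3 = 5/6, a_4 = 3/8, a_5 = 1/8


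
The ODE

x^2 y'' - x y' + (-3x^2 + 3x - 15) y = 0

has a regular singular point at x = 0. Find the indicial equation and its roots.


Divide by x^2 to reach normal form y'' + P_1(x) y' + P_2(x) y = 0 with P_1(x) = -1/x and P_2(x) = -3 + 3/x - 15/x^2.
x = 0 is a singular point because the y'-coefficient -1/x has a pole at x = 0 and the y-coefficient -3 + 3/x - 15/x^2 has a pole at x = 0.
It is a regular singular point because x P_1(x) = p(x) = -1 and x^2 P_2(x) = q(x) = -3x^2 + 3x - 15 are polynomials, hence analytic at x = 0.
p(0) = -1,  q(0) = -15.
Indicial equation: r(r-1) + p(0) r + q(0) = 0, i.e. r^2 + (p(0) - 1) r + q(0) = 0, i.e. r^2 - 2 r - 15 = 0.
Discriminant: (-2)^2 - 4(-15) = 64, so r = (2 ± 8)/2.
Solving: r_1 = 5, r_2 = -3.

indicial: r^2 - 2 r - 15 = 0; roots r_1 = 5, r_2 = -3


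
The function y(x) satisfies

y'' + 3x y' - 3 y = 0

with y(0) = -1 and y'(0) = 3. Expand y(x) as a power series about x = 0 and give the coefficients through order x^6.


Ansatz: y(x) = sum_{n>=0} a_n x^n, so y'(x) = sum_{n>=1} n a_n x^(n-1) and y''(x) = sum_{n>=2} n(n-1) a_n x^(n-2).
Substitute into P(x) y'' + Q(x) y' + R(x) y = 0 with P(x) = 1, Q(x) = 3x, R(x) = -3, and match powers of x.
Initial conditions: a_0 = -1, a_1 = 3.
Setting the coefficient of each power of x to zero and solving order by order (substituting the coefficients already found):
  x^0: 2 a_2 - 3 a_0 = 0  ->  2 a_2 = 3 a_0 = -3  ->  a_2 = -3/2
  x^1: 6 a_3 = 0  ->  a_3 = 0
  x^2: 12 a_4 + 3 a_2 = 0  ->  12 a_4 = -3 a_2 = 9/2  ->  a_4 = 3/8
  x^3: 20 a_5 + 6 a_3 = 0  ->  20 a_5 = -6 a_3 = 0  ->  a_5 = 0
  x^4: 30 a_6 + 9 a_4 = 0  ->  30 a_6 = -9 a_4 = -27/8  ->  a_6 = -9/80
Truncated series: y(x) = -1 + 3 x - (3/2) x^2 + (3/8) x^4 - (9/80) x^6 + O(x^7).

a_0 = -1; a_1 = 3; a_2 = -3/2; a_3 = 0; a_4 = 3/8; a_5 = 0; a_6 = -9/80


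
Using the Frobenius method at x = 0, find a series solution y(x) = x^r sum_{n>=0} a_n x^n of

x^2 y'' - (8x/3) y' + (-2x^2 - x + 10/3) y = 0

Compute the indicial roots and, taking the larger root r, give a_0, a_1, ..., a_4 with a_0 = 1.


Write in Frobenius form y'' + (p(x)/x) y' + (q(x)/x^2) y = 0:
  p(x) = -8/3,  q(x) = -2x^2 - x + 10/3.
Indicial equation: r(r-1) + (-8/3) r + (10/3) = 0 -> roots r_1 = 2, r_2 = 5/3.
Take r = r_1 = 2. Let y(x) = x^r sum_{n>=0} a_n x^n with a_0 = 1.
Substitute y = x^r sum a_n x^n and match x^{r+n}. The recurrence is
  D(n) a_n - 1 a_{n-1} - 2 a_{n-2} = 0,  where D(n) = (r+n)(r+n-1) + (-8/3)(r+n) + (10/3).
  a_n = [1 a_{n-1} + 2 a_{n-2}] / D(n).
Since the indicial polynomial factors as (r - r_1)(r - r_2), D(n) = (r_1 + n - r_1)(r_1 + n - r_2) = n(n + 1/3).
Evaluating step by step (a_0 = 1):
  n = 1: D(1) = 1(1 + 1/3) = 4/3; numerator = 1(1) = 1; a_1 = (1)/(4/3) = 3/4
  n = 2: D(2) = 2(2 + 1/3) = 14/3; numerator = 1(3/4) + 2(1) = 11/4; a_2 = (11/4)/(14/3) = 33/56
  n = 3: D(3) = 3(3 + 1/3) = 10; numerator = 1(33/56) + 2(3/4) = 117/56; a_3 = (117/56)/(10) = 117/560
  n = 4: D(4) = 4(4 + 1/3) = 52/3; numerator = 1(117/560) + 2(33/56) = 111/80; a_4 = (111/80)/(52/3) = 333/4160

r = 2; a_0 = 1; a_1 = 3/4; a_2 = 33/56; a_3 = 117/560; a_4 = 333/4160


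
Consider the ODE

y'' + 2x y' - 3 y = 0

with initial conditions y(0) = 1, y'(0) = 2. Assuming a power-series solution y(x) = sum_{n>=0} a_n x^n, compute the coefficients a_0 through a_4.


Ansatz: y(x) = sum_{n>=0} a_n x^n, so y'(x) = sum_{n>=1} n a_n x^(n-1) and y''(x) = sum_{n>=2} n(n-1) a_n x^(n-2).
Substitute into P(x) y'' + Q(x) y' + R(x) y = 0 with P(x) = 1, Q(x) = 2x, R(x) = -3, and match powers of x.
Initial conditions: a_0 = 1, a_1 = 2.
Setting the coefficient of each power of x to zero and solving order by order (substituting the coefficients already found):
  x^0: 2 a_2 - 3 a_0 = 0  ->  2 a_2 = 3 a_0 = 3  ->  a_2 = 3/2
  x^1: 6 a_3 - a_1 = 0  ->  6 a_3 = a_1 = 2  ->  a_3 = 1/3
  x^2: 12 a_4 + a_2 = 0  ->  12 a_4 = -a_2 = -3/2  ->  a_4 = -1/8
Truncated series: y(x) = 1 + 2 x + (3/2) x^2 + (1/3) x^3 - (1/8) x^4 + O(x^5).

a_0 = 1; a_1 = 2; a_2 = 3/2; a_3 = 1/3; a_4 = -1/8


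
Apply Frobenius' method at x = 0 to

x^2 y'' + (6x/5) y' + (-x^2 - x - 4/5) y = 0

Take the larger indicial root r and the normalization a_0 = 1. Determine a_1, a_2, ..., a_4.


Write in Frobenius form y'' + (p(x)/x) y' + (q(x)/x^2) y = 0:
  p(x) = 6/5,  q(x) = -x^2 - x - 4/5.
Indicial equation: r(r-1) + (6/5) r + (-4/5) = 0 -> roots r_1 = 4/5, r_2 = -1.
Take r = r_1 = 4/5. Let y(x) = x^r sum_{n>=0} a_n x^n with a_0 = 1.
Substitute y = x^r sum a_n x^n and match x^{r+n}. The recurrence is
  D(n) a_n - 1 a_{n-1} - 1 a_{n-2} = 0,  where D(n) = (r+n)(r+n-1) + (6/5)(r+n) + (-4/5).
  a_n = [1 a_{n-1} + 1 a_{n-2}] / D(n).
Since the indicial polynomial factors as (r - r_1)(r - r_2), D(n) = (r_1 + n - r_1)(r_1 + n - r_2) = n(n + 9/5).
Evaluating step by step (a_0 = 1):
  n = 1: D(1) = 1(1 + 9/5) = 14/5; numerator = 1(1) = 1; a_1 = (1)/(14/5) = 5/14
  n = 2: D(2) = 2(2 + 9/5) = 38/5; numerator = 1(5/14) + 1(1) = 19/14; a_2 = (19/14)/(38/5) = 5/28
  n = 3: D(3) = 3(3 + 9/5) = 72/5; numerator = 1(5/28) + 1(5/14) = 15/28; a_3 = (15/28)/(72/5) = 25/672
  n = 4: D(4) = 4(4 + 9/5) = 116/5; numerator = 1(25/672) + 1(5/28) = 145/672; a_4 = (145/672)/(116/5) = 25/2688

r = 4/5; a_0 = 1; a_1 = 5/14; a_2 = 5/28; a_3 = 25/672; a_4 = 25/2688


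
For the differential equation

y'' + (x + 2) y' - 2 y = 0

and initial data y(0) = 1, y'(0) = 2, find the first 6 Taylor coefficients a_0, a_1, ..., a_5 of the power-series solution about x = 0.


Ansatz: y(x) = sum_{n>=0} a_n x^n, so y'(x) = sum_{n>=1} n a_n x^(n-1) and y''(x) = sum_{n>=2} n(n-1) a_n x^(n-2).
Substitute into P(x) y'' + Q(x) y' + R(x) y = 0 with P(x) = 1, Q(x) = x + 2, R(x) = -2, and match powers of x.
Initial conditions: a_0 = 1, a_1 = 2.
Setting the coefficient of each power of x to zero and solving order by order (substituting the coefficients already found):
  x^0: 2 a_2 + 2 a_1 - 2 a_0 = 0  ->  2 a_2 = -2 a_1 + 2 a_0 = -2  ->  a_2 = -1
  x^1: 6 a_3 + 4 a_2 - a_1 = 0  ->  6 a_3 = -4 a_2 + a_1 = 6  ->  a_3 = 1
  x^2: 12 a_4 + 6 a_3 = 0  ->  12 a_4 = -6 a_3 = -6  ->  a_4 = -1/2
  x^3: 20 a_5 + 8 a_4 + a_3 = 0  ->  20 a_5 = -8 a_4 - a_3 = 3  ->  a_5 = 3/20
Truncated series: y(x) = 1 + 2 x - x^2 + x^3 - (1/2) x^4 + (3/20) x^5 + O(x^6).

a_0 = 1; a_1 = 2; a_2 = -1; a_3 = 1; a_4 = -1/2; a_5 = 3/20


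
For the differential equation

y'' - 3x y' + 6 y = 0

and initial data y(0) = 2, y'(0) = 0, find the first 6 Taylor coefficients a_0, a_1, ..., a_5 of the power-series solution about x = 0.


Ansatz: y(x) = sum_{n>=0} a_n x^n, so y'(x) = sum_{n>=1} n a_n x^(n-1) and y''(x) = sum_{n>=2} n(n-1) a_n x^(n-2).
Substitute into P(x) y'' + Q(x) y' + R(x) y = 0 with P(x) = 1, Q(x) = -3x, R(x) = 6, and match powers of x.
Initial conditions: a_0 = 2, a_1 = 0.
Setting the coefficient of each power of x to zero and solving order by order (substituting the coefficients already found):
  x^0: 2 a_2 + 6 a_0 = 0  ->  2 a_2 = -6 a_0 = -12  ->  a_2 = -6
  x^1: 6 a_3 + 3 a_1 = 0  ->  6 a_3 = -3 a_1 = 0  ->  a_3 = 0
  x^2: 12 a_4 = 0  ->  a_4 = 0
  x^3: 20 a_5 - 3 a_3 = 0  ->  20 a_5 = 3 a_3 = 0  ->  a_5 = 0
Truncated series: y(x) = 2 - 6 x^2 + O(x^6).

a_0 = 2; a_1 = 0; a_2 = -6; a_3 = 0; a_4 = 0; a_5 = 0


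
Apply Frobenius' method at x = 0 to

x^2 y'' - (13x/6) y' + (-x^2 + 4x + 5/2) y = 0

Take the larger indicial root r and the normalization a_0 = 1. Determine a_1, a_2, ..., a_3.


Write in Frobenius form y'' + (p(x)/x) y' + (q(x)/x^2) y = 0:
  p(x) = -13/6,  q(x) = -x^2 + 4x + 5/2.
Indicial equation: r(r-1) + (-13/6) r + (5/2) = 0 -> roots r_1 = 5/3, r_2 = 3/2.
Take r = r_1 = 5/3. Let y(x) = x^r sum_{n>=0} a_n x^n with a_0 = 1.
Substitute y = x^r sum a_n x^n and match x^{r+n}. The recurrence is
  D(n) a_n + 4 a_{n-1} - 1 a_{n-2} = 0,  where D(n) = (r+n)(r+n-1) + (-13/6)(r+n) + (5/2).
  a_n = [-4 a_{n-1} + 1 a_{n-2}] / D(n).
Since the indicial polynomial factors as (r - r_1)(r - r_2), D(n) = (r_1 + n - r_1)(r_1 + n - r_2) = n(n + 1/6).
Evaluating step by step (a_0 = 1):
  n = 1: D(1) = 1(1 + 1/6) = 7/6; numerator = -4(1) = -4; a_1 = (-4)/(7/6) = -24/7
  n = 2: D(2) = 2(2 + 1/6) = 13/3; numerator = -4(-24/7) + 1(1) = 103/7; a_2 = (103/7)/(13/3) = 309/91
  n = 3: D(3) = 3(3 + 1/6) = 19/2; numerator = -4(309/91) + 1(-24/7) = -1548/91; a_3 = (-1548/91)/(19/2) = -3096/1729

r = 5/3; a_0 = 1; a_1 = -24/7; a_2 = 309/91; a_3 = -3096/1729


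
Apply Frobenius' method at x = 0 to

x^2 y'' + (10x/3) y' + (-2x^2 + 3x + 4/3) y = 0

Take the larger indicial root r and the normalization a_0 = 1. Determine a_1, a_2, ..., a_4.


Write in Frobenius form y'' + (p(x)/x) y' + (q(x)/x^2) y = 0:
  p(x) = 10/3,  q(x) = -2x^2 + 3x + 4/3.
Indicial equation: r(r-1) + (10/3) r + (4/3) = 0 -> roots r_1 = -1, r_2 = -4/3.
Take r = r_1 = -1. Let y(x) = x^r sum_{n>=0} a_n x^n with a_0 = 1.
Substitute y = x^r sum a_n x^n and match x^{r+n}. The recurrence is
  D(n) a_n + 3 a_{n-1} - 2 a_{n-2} = 0,  where D(n) = (r+n)(r+n-1) + (10/3)(r+n) + (4/3).
  a_n = [-3 a_{n-1} + 2 a_{n-2}] / D(n).
Since the indicial polynomial factors as (r - r_1)(r - r_2), D(n) = (r_1 + n - r_1)(r_1 + n - r_2) = n(n + 1/3).
Evaluating step by step (a_0 = 1):
  n = 1: D(1) = 1(1 + 1/3) = 4/3; numerator = -3(1) = -3; a_1 = (-3)/(4/3) = -9/4
  n = 2: D(2) = 2(2 + 1/3) = 14/3; numerator = -3(-9/4) + 2(1) = 35/4; a_2 = (35/4)/(14/3) = 15/8
  n = 3: D(3) = 3(3 + 1/3) = 10; numerator = -3(15/8) + 2(-9/4) = -81/8; a_3 = (-81/8)/(10) = -81/80
  n = 4: D(4) = 4(4 + 1/3) = 52/3; numerator = -3(-81/80) + 2(15/8) = 543/80; a_4 = (543/80)/(52/3) = 1629/4160

r = -1; a_0 = 1; a_1 = -9/4; a_2 = 15/8; a_3 = -81/80; a_4 = 1629/4160


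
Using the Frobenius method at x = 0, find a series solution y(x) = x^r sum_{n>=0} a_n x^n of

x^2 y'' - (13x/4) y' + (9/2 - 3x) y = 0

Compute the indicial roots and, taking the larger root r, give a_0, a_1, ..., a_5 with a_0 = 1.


Write in Frobenius form y'' + (p(x)/x) y' + (q(x)/x^2) y = 0:
  p(x) = -13/4,  q(x) = 9/2 - 3x.
Indicial equation: r(r-1) + (-13/4) r + (9/2) = 0 -> roots r_1 = 9/4, r_2 = 2.
Take r = r_1 = 9/4. Let y(x) = x^r sum_{n>=0} a_n x^n with a_0 = 1.
Substitute y = x^r sum a_n x^n and match x^{r+n}. The recurrence is
  D(n) a_n - 3 a_{n-1} = 0,  where D(n) = (r+n)(r+n-1) + (-13/4)(r+n) + (9/2).
  a_n = 3 / D(n) * a_{n-1}.
Since the indicial polynomial factors as (r - r_1)(r - r_2), D(n) = (r_1 + n - r_1)(r_1 + n - r_2) = n(n + 1/4).
Evaluating step by step (a_0 = 1):
  n = 1: D(1) = 1(1 + 1/4) = 5/4; numerator = 3(1) = 3; a_1 = (3)/(5/4) = 12/5
  n = 2: D(2) = 2(2 + 1/4) = 9/2; numerator = 3(12/5) = 36/5; a_2 = (36/5)/(9/2) = 8/5
  n = 3: D(3) = 3(3 + 1/4) = 39/4; numerator = 3(8/5) = 24/5; a_3 = (24/5)/(39/4) = 32/65
  n = 4: D(4) = 4(4 + 1/4) = 17; numerator = 3(32/65) = 96/65; a_4 = (96/65)/(17) = 96/1105
  n = 5: D(5) = 5(5 + 1/4) = 105/4; numerator = 3(96/1105) = 288/1105; a_5 = (288/1105)/(105/4) = 384/38675

r = 9/4; a_0 = 1; a_1 = 12/5; a_2 = 8/5; a_3 = 32/65; a_4 = 96/1105; a_5 = 384/38675


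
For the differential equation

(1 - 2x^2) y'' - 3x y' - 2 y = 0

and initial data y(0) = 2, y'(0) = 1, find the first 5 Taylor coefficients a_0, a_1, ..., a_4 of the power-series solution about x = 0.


Ansatz: y(x) = sum_{n>=0} a_n x^n, so y'(x) = sum_{n>=1} n a_n x^(n-1) and y''(x) = sum_{n>=2} n(n-1) a_n x^(n-2).
Substitute into P(x) y'' + Q(x) y' + R(x) y = 0 with P(x) = 1 - 2x^2, Q(x) = -3x, R(x) = -2, and match powers of x.
Initial conditions: a_0 = 2, a_1 = 1.
Setting the coefficient of each power of x to zero and solving order by order (substituting the coefficients already found):
  x^0: 2 a_2 - 2 a_0 = 0  ->  2 a_2 = 2 a_0 = 4  ->  a_2 = 2
  x^1: 6 a_3 - 5 a_1 = 0  ->  6 a_3 = 5 a_1 = 5  ->  a_3 = 5/6
  x^2: 12 a_4 - 12 a_2 = 0  ->  12 a_4 = 12 a_2 = 24  ->  a_4 = 2
Truncated series: y(x) = 2 + x + 2 x^2 + (5/6) x^3 + 2 x^4 + O(x^5).

a_0 = 2; a_1 = 1; a_2 = 2; a_3 = 5/6; a_4 = 2


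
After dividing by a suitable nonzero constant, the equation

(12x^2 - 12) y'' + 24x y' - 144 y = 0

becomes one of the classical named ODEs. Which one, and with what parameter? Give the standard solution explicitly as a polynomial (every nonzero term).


All three coefficients share the factor -12; dividing through by -12 gives  (1 - x^2) y'' - 2x y' + 12 y = 0.
This matches the Legendre equation (1 - x^2) y'' - 2x y' + n(n+1) y = 0 (note the -2x y' term) with n(n+1) = 12, so n = 3; the polynomial solution is P_3(x).
With y = sum_k a_k x^k, matching x^k gives (k+2)(k+1) a_{k+2} = [k(k+1) - n(n+1)] a_k = (k - 3)(k + 4) a_k. The right side vanishes at k = 3, so the series with the parity of 3 terminates at degree 3.
Standard normalization (P_n(1) = 1): leading coefficient (2n)!/(2^n (n!)^2) = 720/(8*36) = 5/2, so a_3 = 5/2. Work downward with a_k = (k+1)(k+2) a_{k+2} / ((k - 3)(k + 4)):
  a_1 = (2)(3)(5/2) / ((1 - 3)(1 + 4)) = 15/(-10) = -3/2
Hence P_3(x) = 5 x^3/2 - 3 x/2.

P_3(x); series = 5 x^3/2 - 3 x/2


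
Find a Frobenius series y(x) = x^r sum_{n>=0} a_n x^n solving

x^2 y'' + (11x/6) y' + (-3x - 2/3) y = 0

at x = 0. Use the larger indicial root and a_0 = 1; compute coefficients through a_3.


Write in Frobenius form y'' + (p(x)/x) y' + (q(x)/x^2) y = 0:
  p(x) = 11/6,  q(x) = -3x - 2/3.
Indicial equation: r(r-1) + (11/6) r + (-2/3) = 0 -> roots r_1 = 1/2, r_2 = -4/3.
Take r = r_1 = 1/2. Let y(x) = x^r sum_{n>=0} a_n x^n with a_0 = 1.
Substitute y = x^r sum a_n x^n and match x^{r+n}. The recurrence is
  D(n) a_n - 3 a_{n-1} = 0,  where D(n) = (r+n)(r+n-1) + (11/6)(r+n) + (-2/3).
  a_n = 3 / D(n) * a_{n-1}.
Since the indicial polynomial factors as (r - r_1)(r - r_2), D(n) = (r_1 + n - r_1)(r_1 + n - r_2) = n(n + 11/6).
Evaluating step by step (a_0 = 1):
  n = 1: D(1) = 1(1 + 11/6) = 17/6; numerator = 3(1) = 3; a_1 = (3)/(17/6) = 18/17
  n = 2: D(2) = 2(2 + 11/6) = 23/3; numerator = 3(18/17) = 54/17; a_2 = (54/17)/(23/3) = 162/391
  n = 3: D(3) = 3(3 + 11/6) = 29/2; numerator = 3(162/391) = 486/391; a_3 = (486/391)/(29/2) = 972/11339

r = 1/2; a_0 = 1; a_1 = 18/17; a_2 = 162/391; a_3 = 972/11339


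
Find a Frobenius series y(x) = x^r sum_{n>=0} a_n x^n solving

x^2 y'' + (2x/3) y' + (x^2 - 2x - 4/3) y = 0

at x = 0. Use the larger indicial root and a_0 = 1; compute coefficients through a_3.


Write in Frobenius form y'' + (p(x)/x) y' + (q(x)/x^2) y = 0:
  p(x) = 2/3,  q(x) = x^2 - 2x - 4/3.
Indicial equation: r(r-1) + (2/3) r + (-4/3) = 0 -> roots r_1 = 4/3, r_2 = -1.
Take r = r_1 = 4/3. Let y(x) = x^r sum_{n>=0} a_n x^n with a_0 = 1.
Substitute y = x^r sum a_n x^n and match x^{r+n}. The recurrence is
  D(n) a_n - 2 a_{n-1} + 1 a_{n-2} = 0,  where D(n) = (r+n)(r+n-1) + (2/3)(r+n) + (-4/3).
  a_n = [2 a_{n-1} - 1 a_{n-2}] / D(n).
Since the indicial polynomial factors as (r - r_1)(r - r_2), D(n) = (r_1 + n - r_1)(r_1 + n - r_2) = n(n + 7/3).
Evaluating step by step (a_0 = 1):
  n = 1: D(1) = 1(1 + 7/3) = 10/3; numerator = 2(1) = 2; a_1 = (2)/(10/3) = 3/5
  n = 2: D(2) = 2(2 + 7/3) = 26/3; numerator = 2(3/5) - 1(1) = 1/5; a_2 = (1/5)/(26/3) = 3/130
  n = 3: D(3) = 3(3 + 7/3) = 16; numerator = 2(3/130) - 1(3/5) = -36/65; a_3 = (-36/65)/(16) = -9/260

r = 4/3; a_0 = 1; a_1 = 3/5; a_2 = 3/130; a_3 = -9/260
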